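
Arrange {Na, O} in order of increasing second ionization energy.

O < Na

IE_2 is the cost of taking one more electron from the +1 cation: Na⁺ is the bare [Ne] core; O⁺ still has 5 valence electrons.
Pulling an electron out of a noble-gas core costs far more than removing a remaining valence electron, so Na sits at the high end of IE_2.
Approximate IE_2 values (kJ/mol): Na 4562, O 3388.
Hence IE_2: O < Na.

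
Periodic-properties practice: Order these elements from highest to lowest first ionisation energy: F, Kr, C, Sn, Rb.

IE₁ increases left→right with effective nuclear charge and decreases top→bottom as the valence shell moves farther out.
These span different periods and groups, so the two trends combine.
Sn > Rb: Sn lies to the right of Rb in period 5, so the across-period effect alone puts Sn higher.
C > Sn: C sits above Sn in group 14, so the down-group effect alone puts C higher.
Kr > C: period and group pull opposite ways; the across-period shift dominates (1351 vs 1086 kJ/mol).
F > Kr: the two effects oppose for this pair; the down-group effect wins (1681 vs 1351 kJ/mol).
Tabulated first ionization energy (kJ/mol): C 1086, F 1681, Kr 1351, Rb 403, Sn 709.
So from highest to lowest: F > Kr > C > Sn > Rb.

F > Kr > C > Sn > Rb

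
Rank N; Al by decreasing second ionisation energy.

N, Al

The second ionization energy removes an electron from the +1 ion. For each element: N⁺ still has 4 valence electrons; Al⁺ still has 2 valence electrons.
All are still removing valence electrons, so compare the +1 ions as you would atoms: IE_2 generally rises across a period (higher Z_eff) and falls down a group (larger shell), subject to the usual subshell exceptions.
Valence configurations: N⁺ [He]2s²2p², Al⁺ [Ne]3s².
Approximate IE_2 values (kJ/mol): N 2856, Al 1817.
Putting it together, IE_2: Al < N.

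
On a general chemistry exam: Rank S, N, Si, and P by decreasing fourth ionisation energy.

After 3 electrons have been removed, what remains? S³⁺ still has 3 valence electrons; N³⁺ still has 2 valence electrons; Si³⁺ still has 1 valence electron; P³⁺ still has 2 valence electrons.
All are still removing valence electrons, so compare the +3 ions as you would atoms: IE_4 generally rises across a period (higher Z_eff) and falls down a group (larger shell), subject to the usual subshell exceptions.
Valence configurations: S³⁺ [Ne]3s²3p¹, N³⁺ [He]2s², Si³⁺ [Ne]3s¹, P³⁺ [Ne]3s².
S³⁺ loses a lone 3p electron whereas P³⁺ must break into a filled 3s² pair, so IE_4(P) > IE_4(S) even though S has the higher nuclear charge.
Approximate IE_4 values (kJ/mol): S 4556, N 7475, Si 4356, P 4964.
Overall IE_4 order: Si < S < P < N.

N > P > S > Si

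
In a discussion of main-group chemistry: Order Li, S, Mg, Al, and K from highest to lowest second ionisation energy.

Li, K, S, Al, Mg

Consider each +1 ion: Li⁺ is the bare [He] core; S⁺ still has 5 valence electrons; Mg⁺ still has 1 valence electron; Al⁺ still has 2 valence electrons; K⁺ is the bare [Ar] core.
Core electrons are held far more tightly than valence electrons, so K and Li top the IE_2 order.
Valence configurations: S⁺ [Ne]3s²3p³, Mg⁺ [Ne]3s¹, Al⁺ [Ne]3s².
Tabulated IE_2 (kJ/mol): Li 7298, S 2252, Mg 1451, Al 1817, K 3052.
Putting it together, IE_2: Mg < Al < S < K < Li.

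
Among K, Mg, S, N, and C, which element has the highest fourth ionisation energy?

Mg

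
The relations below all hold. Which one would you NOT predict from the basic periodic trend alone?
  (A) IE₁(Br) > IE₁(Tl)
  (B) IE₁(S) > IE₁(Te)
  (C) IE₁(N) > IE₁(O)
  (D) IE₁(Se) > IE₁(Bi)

The general trend: first ionization energy increases across a period and decreases down a group.
(A) Br (period 4, group 17) vs Tl (period 6, group 13): the stated order agrees with the simple trend.
(B) S (period 3, group 16) vs Te (period 5, group 16): the stated order agrees with the simple trend.
(C) N (period 2, group 15) vs O (period 2, group 16): the stated order contradicts the simple trend.
(D) Se (period 4, group 16) vs Bi (period 6, group 15): the stated order agrees with the simple trend.
The exception is (C): pairing an electron in O's 2p⁴ costs repulsion energy, so O ionizes more easily than half-filled N (2p³).

(C)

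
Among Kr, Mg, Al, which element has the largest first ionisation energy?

Kr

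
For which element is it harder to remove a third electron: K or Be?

After 2 electrons have been removed, what remains? K²⁺ is already 1 electron into the core; Be²⁺ is the bare [He] core.
All of these are removing an electron from a noble-gas core or deeper; the smaller core (lower principal quantum number) is held far more tightly, and within a period the higher nuclear charge binds the same core more tightly.
Tabulated IE_3 (kJ/mol): K 4420, Be 14849.
So the third ionization energies run K < Be.

Be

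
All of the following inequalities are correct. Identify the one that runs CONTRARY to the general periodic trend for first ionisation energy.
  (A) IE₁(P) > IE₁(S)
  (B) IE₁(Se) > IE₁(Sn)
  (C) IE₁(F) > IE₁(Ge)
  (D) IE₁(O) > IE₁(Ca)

(A)

The general trend: first ionisation energy increases across a period and decreases down a group.
(A) P (period 3, group 15) vs S (period 3, group 16): the stated order contradicts the simple trend.
(B) Se (period 4, group 16) vs Sn (period 5, group 14): the stated order agrees with the simple trend.
(C) F (period 2, group 17) vs Ge (period 4, group 14): the stated order agrees with the simple trend.
(D) O (period 2, group 16) vs Ca (period 4, group 2): the stated order agrees with the simple trend.
The exception is (A): S (3p⁴) ionizes more easily than half-filled P (3p³) because the paired 3p electron in S is pushed out by e⁻–e⁻ repulsion.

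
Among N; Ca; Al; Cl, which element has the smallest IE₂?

The second ionization energy removes an electron from the +1 ion. For each element: N⁺ still has 4 valence electrons; Ca⁺ still has 1 valence electron; Al⁺ still has 2 valence electrons; Cl⁺ still has 6 valence electrons.
All are still removing valence electrons, so compare the +1 ions as you would atoms: IE_2 generally rises across a period (higher Z_eff) and falls down a group (larger shell), subject to the usual subshell exceptions.
Valence configurations: N⁺ [He]2s²2p², Ca⁺ [Ar]4s¹, Al⁺ [Ne]3s², Cl⁺ [Ne]3s²3p⁴.
Approximate IE_2 values (kJ/mol): N 2856, Ca 1145, Al 1817, Cl 2298.
Overall IE_2 order: Ca < Al < Cl < N.

Ca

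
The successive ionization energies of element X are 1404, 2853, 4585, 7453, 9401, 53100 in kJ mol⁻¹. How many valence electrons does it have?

Look for the largest jump between consecutive ionization energies: IE6/IE5 ≈ 5.6, far larger than any earlier ratio.
That jump marks the point where a core electron is being removed. So the atom has 5 valence electrons.

5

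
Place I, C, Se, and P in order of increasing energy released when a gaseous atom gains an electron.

P < C < Se < I

C is in period 2, group 14; P is in period 3, group 15; Se is in period 4, group 16; I is in period 5, group 17.
Electron affinity generally becomes more exothermic across a period toward the halogens and less exothermic down a group.
These sit on a diagonal, where the across-period and down-group effects partly cancel.
C > P: period and group pull opposite ways; the down-group shift dominates (122 vs 72 kJ/mol).
Se > C: period and group pull opposite ways; the across-period shift dominates (195 vs 122 kJ/mol).
I > Se: the two effects oppose for this pair; the across-period effect wins (295 vs 195 kJ/mol).
For reference (kJ/mol): C 122, P 72, Se 195, I 295.
So from lowest to highest: P < C < Se < I.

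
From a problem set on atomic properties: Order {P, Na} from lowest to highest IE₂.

After 1 electron has been removed, what remains? P⁺ still has 4 valence electrons; Na⁺ is the bare [Ne] core.
Breaking into a closed-shell core is much more expensive than removing a leftover valence electron — Na has the largest IE_2 here.
Tabulated IE_2 (kJ/mol): P 1907, Na 4562.
Putting it together, IE_2: P < Na.

P < Na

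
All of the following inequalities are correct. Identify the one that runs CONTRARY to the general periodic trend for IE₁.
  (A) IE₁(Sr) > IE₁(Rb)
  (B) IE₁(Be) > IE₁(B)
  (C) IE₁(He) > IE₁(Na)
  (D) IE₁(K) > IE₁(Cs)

The general trend: IE₁ increases across a period and decreases down a group.
(A) Sr (period 5, group 2) vs Rb (period 5, group 1): the stated order agrees with the simple trend.
(B) Be (period 2, group 2) vs B (period 2, group 13): the stated order contradicts the simple trend.
(C) He (period 1, group 18) vs Na (period 3, group 1): the stated order agrees with the simple trend.
(D) K (period 4, group 1) vs Cs (period 6, group 1): the stated order agrees with the simple trend.
The exception is (B): removing B's lone 2p electron is easier than breaking Be's filled 2s².

(B)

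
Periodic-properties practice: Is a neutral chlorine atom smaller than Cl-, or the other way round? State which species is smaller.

Forming Cl- adds 1 electron to Cl. More electron–electron repulsion in the same shell, with unchanged nuclear charge, lets the cloud expand.
An anion is larger than its parent atom: Cl- > Cl.

Cl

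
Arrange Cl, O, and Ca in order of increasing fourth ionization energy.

Cl < Ca < O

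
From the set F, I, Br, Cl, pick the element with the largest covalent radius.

I

Moving right in a period, electrons are added to the same shell under a stronger nuclear pull, so atoms get smaller; moving down, a new shell is opened and atoms get larger.
All are in group 17, so atomic radius increases down the group.
The largest covalent radius among these belongs to I.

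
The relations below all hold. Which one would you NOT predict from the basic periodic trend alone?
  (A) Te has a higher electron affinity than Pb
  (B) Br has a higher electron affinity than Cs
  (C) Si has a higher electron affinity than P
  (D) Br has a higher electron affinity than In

(C)

The general trend: electron affinity increases across a period and decreases down a group.
(A) Te (period 5, group 16) vs Pb (period 6, group 14): the stated order agrees with the simple trend.
(B) Br (period 4, group 17) vs Cs (period 6, group 1): the stated order agrees with the simple trend.
(C) Si (period 3, group 14) vs P (period 3, group 15): the stated order contradicts the simple trend.
(D) Br (period 4, group 17) vs In (period 5, group 13): the stated order agrees with the simple trend.
The exception is (C): adding an electron to P's half-filled 3p³ is unfavourable, so Si (3p²) has the more exothermic EA.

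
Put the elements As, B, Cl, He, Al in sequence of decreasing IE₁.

He > Cl > As > B > Al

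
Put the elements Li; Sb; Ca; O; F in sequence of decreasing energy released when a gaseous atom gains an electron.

Li is in period 2, group 1; O is in period 2, group 16; F is in period 2, group 17; Ca is in period 4, group 2; Sb is in period 5, group 15.
EA tends to increase across a period and decrease down a group, though the pattern is less regular than for IE or radius.
These span different periods and groups, so the two trends combine.
Li > Ca: period and group pull opposite ways; the down-group shift dominates (60 vs 2 kJ/mol).
Sb > Li: period and group pull opposite ways; the across-period shift dominates (103 vs 60 kJ/mol).
O > Sb: relative to Sb, both the across-period and down-group shifts push O's electron affinity up.
F > O: both are in period 2; the period trend gives F the larger value.
For reference (kJ/mol): Li 60, O 141, F 328, Ca 2, Sb 103.
So from highest to lowest: F > O > Sb > Li > Ca.

F > O > Sb > Li > Ca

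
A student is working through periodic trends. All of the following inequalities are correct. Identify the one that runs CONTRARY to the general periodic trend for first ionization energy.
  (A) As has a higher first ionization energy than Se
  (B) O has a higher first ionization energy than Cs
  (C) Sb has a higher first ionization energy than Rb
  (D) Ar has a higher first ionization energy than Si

The general trend: first ionization energy increases across a period and decreases down a group.
(A) As (period 4, group 15) vs Se (period 4, group 16): the stated order contradicts the simple trend.
(B) O (period 2, group 16) vs Cs (period 6, group 1): the stated order agrees with the simple trend.
(C) Sb (period 5, group 15) vs Rb (period 5, group 1): the stated order agrees with the simple trend.
(D) Ar (period 3, group 18) vs Si (period 3, group 14): the stated order agrees with the simple trend.
The exception is (A): Se (4p⁴) ionizes more easily than half-filled As (4p³).

(A)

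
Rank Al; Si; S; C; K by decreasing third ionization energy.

C > K > S > Si > Al

The third ionization energy removes an electron from the +2 ion. For each element: Al²⁺ still has 1 valence electron; Si²⁺ still has 2 valence electrons; S²⁺ still has 4 valence electrons; C²⁺ still has 2 valence electrons; K²⁺ is already 1 electron into the core.
Usually core removal costs more than valence removal, but here the competition is close: a tightly held n=2 valence electron can cost more to remove than an n=3 core electron, so the actual values have to decide it.
Valence configurations: Al²⁺ [Ne]3s¹, Si²⁺ [Ne]3s², S²⁺ [Ne]3s²3p², C²⁺ [He]2s².
Tabulated IE_3 (kJ/mol): Al 2745, Si 3232, S 3357, C 4620, K 4420.
Putting it together, IE_3: Al < Si < S < K < C.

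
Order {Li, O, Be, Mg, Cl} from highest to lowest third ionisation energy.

Be, Li, Mg, O, Cl

After 2 electrons have been removed, what remains? Li²⁺ is already 1 electron into the core; O²⁺ still has 4 valence electrons; Be²⁺ is the bare [He] core; Mg²⁺ is the bare [Ne] core; Cl²⁺ still has 5 valence electrons.
Core electrons are held far more tightly than valence electrons, so Mg, Li and Be top the IE_3 order.
Valence configurations: O²⁺ [He]2s²2p², Cl²⁺ [Ne]3s²3p³.
The numbers (kJ/mol): Li 11815, O 5300, Be 14849, Mg 7733, Cl 3822.
Hence IE_3: Cl < O < Mg < Li < Be.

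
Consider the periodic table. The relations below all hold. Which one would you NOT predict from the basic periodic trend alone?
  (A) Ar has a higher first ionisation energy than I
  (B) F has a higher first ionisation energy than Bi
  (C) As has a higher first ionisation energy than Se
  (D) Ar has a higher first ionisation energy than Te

The general trend: first ionisation energy increases across a period and decreases down a group.
(A) Ar (period 3, group 18) vs I (period 5, group 17): the stated order agrees with the simple trend.
(B) F (period 2, group 17) vs Bi (period 6, group 15): the stated order agrees with the simple trend.
(C) As (period 4, group 15) vs Se (period 4, group 16): the stated order contradicts the simple trend.
(D) Ar (period 3, group 18) vs Te (period 5, group 16): the stated order agrees with the simple trend.
The exception is (C): Se (4p⁴) ionizes more easily than half-filled As (4p³).

(C)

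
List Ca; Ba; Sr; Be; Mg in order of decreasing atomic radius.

Across a period the added protons contract the valence shell; down a group each new principal shell makes the atom larger.
All are in group 2, so atomic radius increases down the group.
So from largest to smallest: Ba > Sr > Ca > Mg > Be.

Ba > Sr > Ca > Mg > Be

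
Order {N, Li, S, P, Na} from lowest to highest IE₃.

The third ionization energy removes an electron from the +2 ion. For each element: N²⁺ still has 3 valence electrons; Li²⁺ is already 1 electron into the core; S²⁺ still has 4 valence electrons; P²⁺ still has 3 valence electrons; Na²⁺ is already 1 electron into the core.
Breaking into a closed-shell core is much more expensive than removing a leftover valence electron — Na and Li have the largest IE_3 here.
Valence configurations: N²⁺ [He]2s²2p¹, S²⁺ [Ne]3s²3p², P²⁺ [Ne]3s²3p¹.
The numbers (kJ/mol): N 4578, Li 11815, S 3357, P 2914, Na 6910.
So the third ionization energies run P < S < N < Na < Li.

P, S, N, Na, Li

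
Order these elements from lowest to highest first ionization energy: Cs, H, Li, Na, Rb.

Cs, Rb, Na, Li, H

H is in period 1, group 1; Li is in period 2, group 1; Na is in period 3, group 1; Rb is in period 5, group 1; Cs is in period 6, group 1.
Removing the outermost electron gets harder across a period and easier down a group.
All are in group 1, so first ionization energy increases up the group.
So from lowest to highest: Cs < Rb < Na < Li < H.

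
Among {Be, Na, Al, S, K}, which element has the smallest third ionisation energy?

Consider each +2 ion: Be²⁺ is the bare [He] core; Na²⁺ is already 1 electron into the core; Al²⁺ still has 1 valence electron; S²⁺ still has 4 valence electrons; K²⁺ is already 1 electron into the core.
Breaking into a closed-shell core is much more expensive than removing a leftover valence electron — K, Na and Be have the largest IE_3 here.
Valence configurations: Al²⁺ [Ne]3s¹, S²⁺ [Ne]3s²3p².
Approximate IE_3 values (kJ/mol): Be 14849, Na 6910, Al 2745, S 3357, K 4420.
Hence IE_3: Al < S < K < Na < Be.

Al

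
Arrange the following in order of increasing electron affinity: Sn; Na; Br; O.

Na < Sn < O < Br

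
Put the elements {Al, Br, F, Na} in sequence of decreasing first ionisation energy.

F is in period 2, group 17; Na is in period 3, group 1; Al is in period 3, group 13; Br is in period 4, group 17.
Across a period the outer electron is held more tightly (higher IE₁); down a group it sits in a higher shell, more shielded, and comes off more easily.
These span different periods and groups, so the two trends combine.
Al > Na: Al lies to the right of Na in period 3, so the across-period effect alone puts Al higher.
Br > Al: period and group pull opposite ways; the across-period shift dominates (1140 vs 578 kJ/mol).
F > Br: F sits above Br in group 17, so the down-group effect alone puts F higher.
For reference (kJ/mol): F 1681, Na 496, Al 578, Br 1140.
So from highest to lowest: F > Br > Al > Na.

F > Br > Al > Na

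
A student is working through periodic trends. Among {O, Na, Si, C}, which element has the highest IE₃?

Na

Consider each +2 ion: O²⁺ still has 4 valence electrons; Na²⁺ is already 1 electron into the core; Si²⁺ still has 2 valence electrons; C²⁺ still has 2 valence electrons.
Breaking into a closed-shell core is much more expensive than removing a leftover valence electron — Na has the largest IE_3 here.
Valence configurations: O²⁺ [He]2s²2p², Si²⁺ [Ne]3s², C²⁺ [He]2s².
Tabulated IE_3 (kJ/mol): O 5300, Na 6910, Si 3232, C 4620.
Overall IE_3 order: Si < C < O < Na.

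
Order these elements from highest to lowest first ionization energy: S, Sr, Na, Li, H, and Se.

H is in period 1, group 1; Li is in period 2, group 1; Na is in period 3, group 1; S is in period 3, group 16; Se is in period 4, group 16; Sr is in period 5, group 2.
Across a period the outer electron is held more tightly (higher IE₁); down a group it sits in a higher shell, more shielded, and comes off more easily.
These span different periods and groups, so the two trends combine.
Li > Na: they share group 1; the group trend gives Li the larger value.
Sr > Li: period and group pull opposite ways; the across-period shift dominates (550 vs 520 kJ/mol).
Se > Sr: relative to Sr, both the across-period and down-group shifts push Se's first ionization energy up.
S > Se: S sits above Se in group 16, so the down-group effect alone puts S higher.
H > S: the two effects oppose for this pair; the down-group effect wins (1312 vs 1000 kJ/mol).
Tabulated first ionization energy (kJ/mol): H 1312, Li 520, Na 496, S 1000, Se 941, Sr 550.
So from highest to lowest: H > S > Se > Sr > Li > Na.

H > S > Se > Sr > Li > Na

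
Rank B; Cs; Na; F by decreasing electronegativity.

B is in period 2, group 13; F is in period 2, group 17; Na is in period 3, group 1; Cs is in period 6, group 1.
Electronegativity increases across a period and decreases down a group, tracking effective nuclear charge and atomic size.
Neither a single period nor a single group — weigh both effects.
Na > Cs: they share group 1; the group trend gives Na the larger value.
B > Na: both effects reinforce here, so B is clearly the higher of the two.
F > B: F lies to the right of B in period 2, so the across-period effect alone puts F higher.
Tabulated electronegativity (Pauling): B 2.04, F 3.98, Na 0.93, Cs 0.79.
So from highest to lowest: F > B > Na > Cs.

F > B > Na > Cs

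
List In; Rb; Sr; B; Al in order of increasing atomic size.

B is in period 2, group 13; Al is in period 3, group 13; Rb is in period 5, group 1; Sr is in period 5, group 2; In is in period 5, group 13.
Atomic radius shrinks across a period as nuclear charge pulls the same shell inward, and grows down a group as new shells are added.
Neither a single period nor a single group — weigh both effects.
Al > B: they share group 13; the group trend gives Al the larger value.
In > Al: In sits below Al in group 13, so the down-group effect alone puts In larger.
Sr > In: Sr lies to the left of In in period 5, so the across-period effect alone puts Sr larger.
Rb > Sr: Rb lies to the left of Sr in period 5, so the across-period effect alone puts Rb larger.
Approximate values (pm): B 85, Al 126, Rb 210, Sr 185, In 142.
So from smallest to largest: B < Al < In < Sr < Rb.

B < Al < In < Sr < Rb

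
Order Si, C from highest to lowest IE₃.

C > Si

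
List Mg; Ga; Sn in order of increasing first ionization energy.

Mg is in period 3, group 2; Ga is in period 4, group 13; Sn is in period 5, group 14.
Removing the outermost electron gets harder across a period and easier down a group.
These sit on a diagonal, where the across-period and down-group effects partly cancel.
Sn > Ga: the two effects oppose for this pair; the across-period effect wins (709 vs 579 kJ/mol).
Mg > Sn: the two effects oppose for this pair; the down-group effect wins (738 vs 709 kJ/mol).
For reference (kJ/mol): Mg 738, Ga 579, Sn 709.
So from lowest to highest: Ga < Sn < Mg.

Ga < Sn < Mg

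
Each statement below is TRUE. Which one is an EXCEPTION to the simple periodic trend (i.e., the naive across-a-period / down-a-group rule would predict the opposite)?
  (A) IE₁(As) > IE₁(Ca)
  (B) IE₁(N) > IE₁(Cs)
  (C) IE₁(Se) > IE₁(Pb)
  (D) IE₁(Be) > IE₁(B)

The general trend: first ionization energy increases across a period and decreases down a group.
(A) As (period 4, group 15) vs Ca (period 4, group 2): the stated order agrees with the simple trend.
(B) N (period 2, group 15) vs Cs (period 6, group 1): the stated order agrees with the simple trend.
(C) Se (period 4, group 16) vs Pb (period 6, group 14): the stated order agrees with the simple trend.
(D) Be (period 2, group 2) vs B (period 2, group 13): the stated order contradicts the simple trend.
The exception is (D): removing B's lone 2p electron is easier than breaking Be's filled 2s².

(D)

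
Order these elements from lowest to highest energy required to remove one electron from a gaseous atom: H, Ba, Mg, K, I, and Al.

K, Ba, Al, Mg, I, H

H is in period 1, group 1; Mg is in period 3, group 2; Al is in period 3, group 13; K is in period 4, group 1; I is in period 5, group 17; Ba is in period 6, group 2.
First ionization energy rises across a period (greater Z_eff holds electrons more tightly) and falls down a group (valence electrons are farther from the nucleus).
Neither a single period nor a single group — weigh both effects.
Ba > K: period and group pull opposite ways; the across-period shift dominates (503 vs 419 kJ/mol).
Al > Ba: relative to Ba, both the across-period and down-group shifts push Al's first ionization energy up.
Mg > Al: this pair runs against the simple trend — see the exception note.
I > Mg: period and group pull opposite ways; the across-period shift dominates (1008 vs 738 kJ/mol).
H > I: period and group pull opposite ways; the down-group shift dominates (1312 vs 1008 kJ/mol).
Note the exception: Mg has a higher first ionization energy than Al, contrary to the simple trend — Al's single 3p electron is easier to remove than one from Mg's filled 3s².
For reference (kJ/mol): H 1312, Mg 738, Al 578, K 419, I 1008, Ba 503.
So from lowest to highest: K < Ba < Al < Mg < I < H.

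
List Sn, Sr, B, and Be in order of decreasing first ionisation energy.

Be, B, Sn, Sr

Be is in period 2, group 2; B is in period 2, group 13; Sr is in period 5, group 2; Sn is in period 5, group 14.
Across a period the outer electron is held more tightly (higher IE₁); down a group it sits in a higher shell, more shielded, and comes off more easily.
Neither a single period nor a single group — weigh both effects.
Sn > Sr: both are in period 5; the period trend gives Sn the larger value.
B > Sn: the two effects oppose for this pair; the down-group effect wins (801 vs 709 kJ/mol).
Be > B: this pair runs against the simple trend — see the exception note.
Note the exception: Be has a higher first ionization energy than B, contrary to the simple trend — removing B's lone 2p electron is easier than breaking Be's filled 2s².
For reference (kJ/mol): Be 900, B 801, Sr 550, Sn 709.
So from highest to lowest: Be > B > Sn > Sr.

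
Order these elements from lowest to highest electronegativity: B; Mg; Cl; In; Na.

B is in period 2, group 13; Na is in period 3, group 1; Mg is in period 3, group 2; Cl is in period 3, group 17; In is in period 5, group 13.
Smaller atoms with higher effective nuclear charge are more electronegative.
Here both period and group differ, so the two effects have to be weighed against each other.
Mg > Na: both are in period 3; the period trend gives Mg the larger value.
In > Mg: period and group pull opposite ways; the across-period shift dominates (1.78 vs 1.31).
B > In: B sits above In in group 13, so the down-group effect alone puts B higher.
Cl > B: period and group pull opposite ways; the across-period shift dominates (3.16 vs 2.04).
Tabulated electronegativity (Pauling): B 2.04, Na 0.93, Mg 1.31, Cl 3.16, In 1.78.
So from lowest to highest: Na < Mg < In < B < Cl.

Na < Mg < In < B < Cl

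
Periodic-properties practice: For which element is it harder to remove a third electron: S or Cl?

After 2 electrons have been removed, what remains? S²⁺ still has 4 valence electrons; Cl²⁺ still has 5 valence electrons.
All are still removing valence electrons, so compare the +2 ions as you would atoms: IE_3 generally rises across a period (higher Z_eff) and falls down a group (larger shell), subject to the usual subshell exceptions.
Valence configurations: S²⁺ [Ne]3s²3p², Cl²⁺ [Ne]3s²3p³.
Approximate IE_3 values (kJ/mol): S 3357, Cl 3822.
So the third ionization energies run S < Cl.

Cl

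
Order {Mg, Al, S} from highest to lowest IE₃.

Mg, S, Al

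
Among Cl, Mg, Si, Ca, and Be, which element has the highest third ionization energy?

Be

IE_3 is the cost of taking one more electron from the +2 cation: Cl²⁺ still has 5 valence electrons; Mg²⁺ is the bare [Ne] core; Si²⁺ still has 2 valence electrons; Ca²⁺ is the bare [Ar] core; Be²⁺ is the bare [He] core.
Breaking into a closed-shell core is much more expensive than removing a leftover valence electron — Ca, Mg and Be have the largest IE_3 here.
Valence configurations: Cl²⁺ [Ne]3s²3p³, Si²⁺ [Ne]3s².
Approximate IE_3 values (kJ/mol): Cl 3822, Mg 7733, Si 3232, Ca 4912, Be 14849.
Putting it together, IE_3: Si < Cl < Ca < Mg < Be.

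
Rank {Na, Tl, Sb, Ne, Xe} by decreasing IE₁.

Ne is in period 2, group 18; Na is in period 3, group 1; Sb is in period 5, group 15; Xe is in period 5, group 18; Tl is in period 6, group 13.
Removing the outermost electron gets harder across a period and easier down a group.
Neither a single period nor a single group — weigh both effects.
Tl > Na: the two effects oppose for this pair; the across-period effect wins (589 vs 496 kJ/mol).
Sb > Tl: relative to Tl, both the across-period and down-group shifts push Sb's first ionization energy up.
Xe > Sb: Xe lies to the right of Sb in period 5, so the across-period effect alone puts Xe higher.
Ne > Xe: Ne sits above Xe in group 18, so the down-group effect alone puts Ne higher.
For reference (kJ/mol): Ne 2081, Na 496, Sb 831, Xe 1170, Tl 589.
So from highest to lowest: Ne > Xe > Sb > Tl > Na.

Ne, Xe, Sb, Tl, Na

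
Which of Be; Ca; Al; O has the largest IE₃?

Be

IE_3 is the cost of taking one more electron from the +2 cation: Be²⁺ is the bare [He] core; Ca²⁺ is the bare [Ar] core; Al²⁺ still has 1 valence electron; O²⁺ still has 4 valence electrons.
Usually core removal costs more than valence removal, but here the competition is close: a tightly held n=2 valence electron can cost more to remove than an n=3 core electron, so the actual values have to decide it.
Valence configurations: Al²⁺ [Ne]3s¹, O²⁺ [He]2s²2p².
Approximate IE_3 values (kJ/mol): Be 14849, Ca 4912, Al 2745, O 5300.
Putting it together, IE_3: Al < Ca < O < Be.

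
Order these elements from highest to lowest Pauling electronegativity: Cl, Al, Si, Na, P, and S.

Na is in period 3, group 1; Al is in period 3, group 13; Si is in period 3, group 14; P is in period 3, group 15; S is in period 3, group 16; Cl is in period 3, group 17.
Smaller atoms with higher effective nuclear charge are more electronegative.
All lie in period 3, so electronegativity increases left to right.
So from highest to lowest: Cl > S > P > Si > Al > Na.

Cl > S > P > Si > Al > Na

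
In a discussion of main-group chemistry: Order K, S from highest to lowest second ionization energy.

K, S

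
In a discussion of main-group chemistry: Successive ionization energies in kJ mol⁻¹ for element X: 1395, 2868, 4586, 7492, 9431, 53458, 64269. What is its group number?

Look for the largest jump between consecutive ionization energies: IE6/IE5 ≈ 5.7, far larger than any earlier ratio.
That jump marks the point where a core electron is being removed. So the atom has 5 valence electrons.
A main-group element with 5 valence electrons is in group 15.

Group 15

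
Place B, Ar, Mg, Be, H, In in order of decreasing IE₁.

Ar > H > Be > B > Mg > In

H is in period 1, group 1; Be is in period 2, group 2; B is in period 2, group 13; Mg is in period 3, group 2; Ar is in period 3, group 18; In is in period 5, group 13.
First ionization energy rises across a period (greater Z_eff holds electrons more tightly) and falls down a group (valence electrons are farther from the nucleus).
Here both period and group differ, so the two effects have to be weighed against each other.
Mg > In: the two effects oppose for this pair; the down-group effect wins (738 vs 558 kJ/mol).
B > Mg: both effects reinforce here, so B is clearly the higher of the two.
Be > B: this pair runs against the simple trend — see the exception note.
H > Be: the two effects oppose for this pair; the down-group effect wins (1312 vs 900 kJ/mol).
Ar > H: the two effects oppose for this pair; the across-period effect wins (1521 vs 1312 kJ/mol).
Note the exception: Be has a higher first ionization energy than B, contrary to the simple trend — removing B's lone 2p electron is easier than breaking Be's filled 2s².
Tabulated first ionization energy (kJ/mol): H 1312, Be 900, B 801, Mg 738, Ar 1521, In 558.
So from highest to lowest: Ar > H > Be > B > Mg > In.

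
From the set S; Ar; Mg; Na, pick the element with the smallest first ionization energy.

First ionization energy rises across a period (greater Z_eff holds electrons more tightly) and falls down a group (valence electrons are farther from the nucleus).
All lie in period 3, so first ionization energy increases left to right.
The smallest first ionization energy among these belongs to Na.

Na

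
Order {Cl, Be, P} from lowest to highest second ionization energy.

IE_2 is the cost of taking one more electron from the +1 cation: Cl⁺ still has 6 valence electrons; Be⁺ still has 1 valence electron; P⁺ still has 4 valence electrons.
All are still removing valence electrons, so compare the +1 ions as you would atoms: IE_2 generally rises across a period (higher Z_eff) and falls down a group (larger shell), subject to the usual subshell exceptions.
Valence configurations: Cl⁺ [Ne]3s²3p⁴, Be⁺ [He]2s¹, P⁺ [Ne]3s²3p².
Approximate IE_2 values (kJ/mol): Cl 2298, Be 1757, P 1907.
Overall IE_2 order: Be < P < Cl.

Be < P < Cl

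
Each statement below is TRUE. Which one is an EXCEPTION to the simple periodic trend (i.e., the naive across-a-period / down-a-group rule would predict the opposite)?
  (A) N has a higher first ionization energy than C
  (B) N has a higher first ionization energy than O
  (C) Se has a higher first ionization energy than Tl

(B)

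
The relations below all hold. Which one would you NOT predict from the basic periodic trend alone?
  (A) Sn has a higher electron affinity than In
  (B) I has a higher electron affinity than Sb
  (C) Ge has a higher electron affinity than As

(C)

The general trend: electron affinity increases across a period and decreases down a group.
(A) Sn (period 5, group 14) vs In (period 5, group 13): the stated order agrees with the simple trend.
(B) I (period 5, group 17) vs Sb (period 5, group 15): the stated order agrees with the simple trend.
(C) Ge (period 4, group 14) vs As (period 4, group 15): the stated order contradicts the simple trend.
The exception is (C): adding an electron to As's half-filled 4p³ is unfavourable, so Ge (4p²) has the more exothermic EA.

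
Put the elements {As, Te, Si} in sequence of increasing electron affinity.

As < Si < Te

Electron affinity generally becomes more exothermic across a period toward the halogens and less exothermic down a group.
A diagonal step moves right (one effect) and down (the opposite effect) at once.
Si > As: the two effects oppose for this pair; the down-group effect wins (134 vs 78 kJ/mol).
Te > Si: period and group pull opposite ways; the across-period shift dominates (190 vs 134 kJ/mol).
For reference (kJ/mol): Si 134, As 78, Te 190.
So from lowest to highest: As < Si < Te.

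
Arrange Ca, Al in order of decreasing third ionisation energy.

Ca > Al

After 2 electrons have been removed, what remains? Ca²⁺ is the bare [Ar] core; Al²⁺ still has 1 valence electron.
Core electrons are held far more tightly than valence electrons, so Ca tops the IE_3 order.
Tabulated IE_3 (kJ/mol): Ca 4912, Al 2745.
Hence IE_3: Al < Ca.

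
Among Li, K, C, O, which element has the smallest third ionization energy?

K

The third ionization energy removes an electron from the +2 ion. For each element: Li²⁺ is already 1 electron into the core; K²⁺ is already 1 electron into the core; C²⁺ still has 2 valence electrons; O²⁺ still has 4 valence electrons.
Usually core removal costs more than valence removal, but here the competition is close: a tightly held n=2 valence electron can cost more to remove than an n=3 core electron, so the actual values have to decide it.
Valence configurations: C²⁺ [He]2s², O²⁺ [He]2s²2p².
The numbers (kJ/mol): Li 11815, K 4420, C 4620, O 5300.
Hence IE_3: K < C < O < Li.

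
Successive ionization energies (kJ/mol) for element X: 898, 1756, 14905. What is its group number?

Look for the largest jump between consecutive ionization energies: IE3/IE2 ≈ 8.5, far larger than any earlier ratio.
That jump marks the point where a core electron is being removed. So the atom has 2 valence electrons.
A main-group element with 2 valence electrons is in group 2.

Group 2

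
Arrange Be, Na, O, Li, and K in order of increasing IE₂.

Be < K < O < Na < Li

The second ionization energy removes an electron from the +1 ion. For each element: Be⁺ still has 1 valence electron; Na⁺ is the bare [Ne] core; O⁺ still has 5 valence electrons; Li⁺ is the bare [He] core; K⁺ is the bare [Ar] core.
Usually core removal costs more than valence removal, but here the competition is close: a tightly held n=2 valence electron can cost more to remove than an n=3 core electron, so the actual values have to decide it.
Valence configurations: Be⁺ [He]2s¹, O⁺ [He]2s²2p³.
Tabulated IE_2 (kJ/mol): Be 1757, Na 4562, O 3388, Li 7298, K 3052.
Putting it together, IE_2: Be < K < O < Na < Li.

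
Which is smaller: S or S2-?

Forming S2- adds 2 electrons to S. More electron–electron repulsion in the same shell, with unchanged nuclear charge, lets the cloud expand.
An anion is larger than its parent atom: S2- > S.

S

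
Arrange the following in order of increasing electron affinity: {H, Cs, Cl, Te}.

EA tends to increase across a period and decrease down a group, though the pattern is less regular than for IE or radius.
These span different periods and groups, so the two trends combine.
H > Cs: H sits above Cs in group 1, so the down-group effect alone puts H higher.
Te > H: the two effects oppose for this pair; the across-period effect wins (190 vs 73 kJ/mol).
Cl > Te: both effects reinforce here, so Cl is clearly the higher of the two.
For reference (kJ/mol): H 73, Cl 349, Te 190, Cs 46.
So from lowest to highest: Cs < H < Te < Cl.

Cs, H, Te, Cl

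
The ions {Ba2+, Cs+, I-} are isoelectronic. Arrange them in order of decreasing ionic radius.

All of these have 54 electrons, so size is governed by nuclear charge alone: the more protons, the stronger the pull on the same electron cloud, and the smaller the ion.
Nuclear charges: Ba2+ (Z=56), Cs+ (Z=55), I- (Z=53).
Largest to smallest: I- > Cs+ > Ba2+.

I- > Cs+ > Ba2+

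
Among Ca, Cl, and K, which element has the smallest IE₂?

Ca

After 1 electron has been removed, what remains? Ca⁺ still has 1 valence electron; Cl⁺ still has 6 valence electrons; K⁺ is the bare [Ar] core.
Core electrons are held far more tightly than valence electrons, so K tops the IE_2 order.
Valence configurations: Ca⁺ [Ar]4s¹, Cl⁺ [Ne]3s²3p⁴.
Approximate IE_2 values (kJ/mol): Ca 1145, Cl 2298, K 3052.
Hence IE_2: Ca < Cl < K.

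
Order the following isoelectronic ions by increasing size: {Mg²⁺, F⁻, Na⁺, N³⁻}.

All of these have 10 electrons, so size is governed by nuclear charge alone: the more protons, the stronger the pull on the same electron cloud, and the smaller the ion.
Nuclear charges: Mg²⁺ (Z=12), Na⁺ (Z=11), F⁻ (Z=9), N³⁻ (Z=7).
Smallest to largest: Mg²⁺ < Na⁺ < F⁻ < N³⁻.

Mg²⁺, Na⁺, F⁻, N³⁻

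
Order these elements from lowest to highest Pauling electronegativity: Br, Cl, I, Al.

Al < I < Br < Cl

Al is in period 3, group 13; Cl is in period 3, group 17; Br is in period 4, group 17; I is in period 5, group 17.
Smaller atoms with higher effective nuclear charge are more electronegative.
Here both period and group differ, so the two effects have to be weighed against each other.
I > Al: period and group pull opposite ways; the across-period shift dominates (2.66 vs 1.61).
Br > I: they share group 17; the group trend gives Br the larger value.
Cl > Br: Cl sits above Br in group 17, so the down-group effect alone puts Cl higher.
Approximate values (Pauling): Al 1.61, Cl 3.16, Br 2.96, I 2.66.
So from lowest to highest: Al < I < Br < Cl.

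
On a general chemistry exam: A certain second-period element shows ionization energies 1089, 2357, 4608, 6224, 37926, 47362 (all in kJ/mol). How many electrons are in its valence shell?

4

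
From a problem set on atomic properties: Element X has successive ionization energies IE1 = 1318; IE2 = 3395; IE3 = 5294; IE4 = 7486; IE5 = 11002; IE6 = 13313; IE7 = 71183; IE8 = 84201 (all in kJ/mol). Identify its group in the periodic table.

Look for the largest jump between consecutive ionization energies: IE7/IE6 ≈ 5.3, far larger than any earlier ratio.
That jump marks the point where a core electron is being removed. So the atom has 6 valence electrons.
A main-group element with 6 valence electrons is in group 16.

Group 16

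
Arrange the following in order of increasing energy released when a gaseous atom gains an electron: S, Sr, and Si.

Electron affinity generally becomes more exothermic across a period toward the halogens and less exothermic down a group.
These span different periods and groups, so the two trends combine.
Si > Sr: relative to Sr, both the across-period and down-group shifts push Si's electron affinity up.
S > Si: S lies to the right of Si in period 3, so the across-period effect alone puts S higher.
Approximate values (kJ/mol): Si 134, S 200, Sr 5.
So from lowest to highest: Sr < Si < S.

Sr < Si < S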